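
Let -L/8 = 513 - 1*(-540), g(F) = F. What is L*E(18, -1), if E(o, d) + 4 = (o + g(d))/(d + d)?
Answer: 105300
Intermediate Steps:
E(o, d) = -4 + (d + o)/(2*d) (E(o, d) = -4 + (o + d)/(d + d) = -4 + (d + o)/((2*d)) = -4 + (d + o)*(1/(2*d)) = -4 + (d + o)/(2*d))
L = -8424 (L = -8*(513 - 1*(-540)) = -8*(513 + 540) = -8*1053 = -8424)
L*E(18, -1) = -4212*(18 - 7*(-1))/(-1) = -4212*(-1)*(18 + 7) = -4212*(-1)*25 = -8424*(-25/2) = 105300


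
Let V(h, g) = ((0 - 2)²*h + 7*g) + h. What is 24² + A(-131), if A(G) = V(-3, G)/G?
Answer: 76388/131 ≈ 583.11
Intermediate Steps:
V(h, g) = 5*h + 7*g (V(h, g) = ((-2)²*h + 7*g) + h = (4*h + 7*g) + h = 5*h + 7*g)
A(G) = (-15 + 7*G)/G (A(G) = (5*(-3) + 7*G)/G = (-15 + 7*G)/G)
24² + A(-131) = 24² + (7 - 15/(-131)) = 576 + (7 - 15*(-1/131)) = 576 + (7 + 15/131) = 576 + 932/131 = 76388/131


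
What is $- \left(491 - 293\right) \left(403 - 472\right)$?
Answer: $13662$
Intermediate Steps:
$- \left(491 - 293\right) \left(403 - 472\right) = - 198 \left(-69\right) = \left(-1\right) \left(-13662\right) = 13662$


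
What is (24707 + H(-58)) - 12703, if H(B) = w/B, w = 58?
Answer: 12003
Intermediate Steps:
H(B) = 58/B
(24707 + H(-58)) - 12703 = (24707 + 58/(-58)) - 12703 = (24707 + 58*(-1/58)) - 12703 = (24707 - 1) - 12703 = 24706 - 12703 = 12003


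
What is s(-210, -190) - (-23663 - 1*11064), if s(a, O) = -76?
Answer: 34651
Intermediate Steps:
s(-210, -190) - (-23663 - 1*11064) = -76 - (-23663 - 1*11064) = -76 - (-23663 - 11064) = -76 - 1*(-34727) = -76 + 34727 = 34651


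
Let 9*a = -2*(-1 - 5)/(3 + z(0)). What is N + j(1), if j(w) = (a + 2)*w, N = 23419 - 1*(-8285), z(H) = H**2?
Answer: 285358/9 ≈ 31706.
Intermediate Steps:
N = 31704 (N = 23419 + 8285 = 31704)
a = 4/9 (a = (-2*(-1 - 5)/(3 + 0**2))/9 = (-(-12)/(3 + 0))/9 = (-(-12)/3)/9 = (-2*(-2))/9 = (1/9)*4 = 4/9 ≈ 0.44444)
j(w) = 22*w/9 (j(w) = (4/9 + 2)*w = 22*w/9)
N + j(1) = 31704 + (22/9)*1 = 31704 + 22/9 = 285358/9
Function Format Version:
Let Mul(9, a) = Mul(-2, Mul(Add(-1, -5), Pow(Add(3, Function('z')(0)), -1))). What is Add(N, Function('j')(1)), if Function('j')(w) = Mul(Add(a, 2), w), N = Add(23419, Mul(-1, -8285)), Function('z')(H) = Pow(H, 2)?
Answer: Rational(285358, 9) ≈ 31706.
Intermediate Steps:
N = 31704 (N = Add(23419, 8285) = 31704)
a = Rational(4, 9) (a = Mul(Rational(1, 9), Mul(-2, Mul(Add(-1, -5), Pow(Add(3, Pow(0, 2)), -1)))) = Mul(Rational(1, 9), Mul(-2, Mul(-6, Pow(Add(3, 0), -1)))) = Mul(Rational(1, 9), Mul(-2, Mul(-6, Pow(3, -1)))) = Mul(Rational(1, 9), Mul(-2, Mul(-6, Rational(1, 3)))) = Mul(Rational(1, 9), Mul(-2, -2)) = Mul(Rational(1, 9), 4) = Rational(4, 9) ≈ 0.44444)
Function('j')(w) = Mul(Rational(22, 9), w) (Function('j')(w) = Mul(Add(Rational(4, 9), 2), w) = Mul(Rational(22, 9), w))
Add(N, Function('j')(1)) = Add(31704, Mul(Rational(22, 9), 1)) = Add(31704, Rational(22, 9)) = Rational(285358, 9)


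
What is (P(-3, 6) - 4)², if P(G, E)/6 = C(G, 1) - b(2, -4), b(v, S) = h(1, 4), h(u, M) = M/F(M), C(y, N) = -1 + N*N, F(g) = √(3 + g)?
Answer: 688/7 + 192*√7/7 ≈ 170.85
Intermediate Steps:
C(y, N) = -1 + N²
h(u, M) = M/√(3 + M) (h(u, M) = M/(√(3 + M)) = M/√(3 + M))
b(v, S) = 4*√7/7 (b(v, S) = 4/√(3 + 4) = 4/√7 = 4*(√7/7) = 4*√7/7)
P(G, E) = -24*√7/7 (P(G, E) = 6*((-1 + 1²) - 4*√7/7) = 6*((-1 + 1) - 4*√7/7) = 6*(0 - 4*√7/7) = 6*(-4*√7/7) = -24*√7/7)
(P(-3, 6) - 4)² = (-24*√7/7 - 4)² = (-4 - 24*√7/7)²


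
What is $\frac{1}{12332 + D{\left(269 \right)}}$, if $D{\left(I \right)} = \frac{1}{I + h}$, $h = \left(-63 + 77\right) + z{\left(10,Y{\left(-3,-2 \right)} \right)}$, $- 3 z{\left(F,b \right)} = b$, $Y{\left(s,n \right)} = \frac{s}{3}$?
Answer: $\frac{850}{10482203} \approx 8.109 \cdot 10^{-5}$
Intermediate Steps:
$Y{\left(s,n \right)} = \frac{s}{3}$ ($Y{\left(s,n \right)} = s \frac{1}{3} = \frac{s}{3}$)
$z{\left(F,b \right)} = - \frac{b}{3}$
$h = \frac{43}{3}$ ($h = \left(-63 + 77\right) - \frac{\frac{1}{3} \left(-3\right)}{3} = 14 - - \frac{1}{3} = 14 + \frac{1}{3} = \frac{43}{3} \approx 14.333$)
$D{\left(I \right)} = \frac{1}{\frac{43}{3} + I}$ ($D{\left(I \right)} = \frac{1}{I + \frac{43}{3}} = \frac{1}{\frac{43}{3} + I}$)
$\frac{1}{12332 + D{\left(269 \right)}} = \frac{1}{12332 + \frac{3}{43 + 3 \cdot 269}} = \frac{1}{12332 + \frac{3}{43 + 807}} = \frac{1}{12332 + \frac{3}{850}} = \frac{1}{\frac{10482203}{850}} = \frac{850}{10482203}$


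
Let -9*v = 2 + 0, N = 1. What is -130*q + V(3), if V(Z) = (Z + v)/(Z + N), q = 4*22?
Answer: -411815/36 ≈ -11439.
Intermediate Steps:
v = -2/9 (v = -(2 + 0)/9 = -1/9*2 = -2/9 ≈ -0.22222)
q = 88
V(Z) = (-2/9 + Z)/(1 + Z) (V(Z) = (Z - 2/9)/(Z + 1) = (-2/9 + Z)/(1 + Z))
-130*q + V(3) = -130*88 + (-2/9 + 3)/(1 + 3) = -11440 + (25/9)/4 = -11440 + (1/4)*(25/9) = -11440 + 25/36 = -411815/36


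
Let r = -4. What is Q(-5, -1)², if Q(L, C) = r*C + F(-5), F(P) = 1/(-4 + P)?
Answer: 1225/81 ≈ 15.123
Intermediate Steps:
Q(L, C) = -⅑ - 4*C (Q(L, C) = -4*C + 1/(-4 - 5) = -4*C + 1/(-9) = -4*C - ⅑ = -⅑ - 4*C)
Q(-5, -1)² = (-⅑ - 4*(-1))² = (-⅑ + 4)² = (35/9)² = 1225/81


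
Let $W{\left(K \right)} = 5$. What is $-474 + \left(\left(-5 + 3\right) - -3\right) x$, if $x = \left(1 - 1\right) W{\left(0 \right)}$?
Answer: $-474$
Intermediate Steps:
$x = 0$ ($x = \left(1 - 1\right) 5 = 0 \cdot 5 = 0$)
$-474 + \left(\left(-5 + 3\right) - -3\right) x = -474 + \left(\left(-5 + 3\right) - -3\right) 0 = -474 + \left(-2 + 3\right) 0 = -474 + 1 \cdot 0 = -474 + 0 = -474$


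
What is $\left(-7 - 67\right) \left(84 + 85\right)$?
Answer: $-12506$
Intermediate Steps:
$\left(-7 - 67\right) \left(84 + 85\right) = \left(-7 - 67\right) 169 = \left(-74\right) 169 = -12506$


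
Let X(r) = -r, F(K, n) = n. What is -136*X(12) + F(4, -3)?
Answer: 1629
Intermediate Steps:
-136*X(12) + F(4, -3) = -(-136)*12 - 3 = -136*(-12) - 3 = 1632 - 3 = 1629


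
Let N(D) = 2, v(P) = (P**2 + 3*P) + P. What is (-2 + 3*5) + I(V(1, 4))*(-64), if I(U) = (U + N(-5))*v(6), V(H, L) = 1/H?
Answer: -11507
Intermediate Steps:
v(P) = P**2 + 4*P
I(U) = 120 + 60*U (I(U) = (U + 2)*(6*(4 + 6)) = (2 + U)*(6*10) = (2 + U)*60 = 120 + 60*U)
(-2 + 3*5) + I(V(1, 4))*(-64) = (-2 + 3*5) + (120 + 60/1)*(-64) = (-2 + 15) + (120 + 60*1)*(-64) = 13 + (120 + 60)*(-64) = 13 + 180*(-64) = 13 - 11520 = -11507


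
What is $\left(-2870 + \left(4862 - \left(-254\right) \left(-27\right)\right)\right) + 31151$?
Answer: $26285$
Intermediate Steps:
$\left(-2870 + \left(4862 - \left(-254\right) \left(-27\right)\right)\right) + 31151 = \left(-2870 + \left(4862 - 6858\right)\right) + 31151 = \left(-2870 - 1996\right) + 31151 = -4866 + 31151 = 26285$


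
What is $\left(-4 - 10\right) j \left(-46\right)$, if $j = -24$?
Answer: $-15456$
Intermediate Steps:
$\left(-4 - 10\right) j \left(-46\right) = \left(-4 - 10\right) \left(-24\right) \left(-46\right) = \left(-14\right) \left(-24\right) \left(-46\right) = 336 \left(-46\right) = -15456$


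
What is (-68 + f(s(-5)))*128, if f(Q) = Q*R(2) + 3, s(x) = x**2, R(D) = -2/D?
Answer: -11520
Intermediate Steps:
f(Q) = 3 - Q (f(Q) = Q*(-2/2) + 3 = Q*(-2*1/2) + 3 = Q*(-1) + 3 = -Q + 3 = 3 - Q)
(-68 + f(s(-5)))*128 = (-68 + (3 - 1*(-5)**2))*128 = (-68 + (3 - 1*25))*128 = (-68 + (3 - 25))*128 = (-68 - 22)*128 = -90*128 = -11520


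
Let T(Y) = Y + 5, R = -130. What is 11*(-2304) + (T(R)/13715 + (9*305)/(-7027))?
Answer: -488514851194/19275061 ≈ -25344.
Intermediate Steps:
T(Y) = 5 + Y
11*(-2304) + (T(R)/13715 + (9*305)/(-7027)) = 11*(-2304) + ((5 - 130)/13715 + (9*305)/(-7027)) = -25344 + (-125*1/13715 + 2745*(-1/7027)) = -25344 + (-25/2743 - 2745/7027) = -25344 - 7705210/19275061 = -488514851194/19275061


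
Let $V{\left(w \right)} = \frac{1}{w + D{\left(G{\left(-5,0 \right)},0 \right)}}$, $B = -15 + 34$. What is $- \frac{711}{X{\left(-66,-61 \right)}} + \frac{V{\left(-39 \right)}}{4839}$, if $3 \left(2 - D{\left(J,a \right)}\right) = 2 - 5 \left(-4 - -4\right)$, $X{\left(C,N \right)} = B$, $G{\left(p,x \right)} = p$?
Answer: $- \frac{129593278}{3463111} \approx -37.421$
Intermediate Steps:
$B = 19$
$X{\left(C,N \right)} = 19$
$D{\left(J,a \right)} = \frac{4}{3}$ ($D{\left(J,a \right)} = 2 - \frac{2 - 5 \left(-4 - -4\right)}{3} = 2 - \frac{2 - 5 \left(-4 + 4\right)}{3} = 2 - \frac{2 - 0}{3} = 2 - \frac{2 + 0}{3} = 2 - \frac{2}{3} = \frac{4}{3}$)
$V{\left(w \right)} = \frac{1}{\frac{4}{3} + w}$ ($V{\left(w \right)} = \frac{1}{w + \frac{4}{3}} = \frac{1}{\frac{4}{3} + w}$)
$- \frac{711}{X{\left(-66,-61 \right)}} + \frac{V{\left(-39 \right)}}{4839} = - \frac{711}{19} + \frac{3 \frac{1}{4 + 3 \left(-39\right)}}{4839} = \left(-711\right) \frac{1}{19} + \frac{3}{4 - 117} \cdot \frac{1}{4839} = - \frac{711}{19} + \frac{3}{-113} \cdot \frac{1}{4839} = - \frac{711}{19} + 3 \left(- \frac{1}{113}\right) \frac{1}{4839} = - \frac{711}{19} - \frac{1}{182269} = - \frac{129593278}{3463111}$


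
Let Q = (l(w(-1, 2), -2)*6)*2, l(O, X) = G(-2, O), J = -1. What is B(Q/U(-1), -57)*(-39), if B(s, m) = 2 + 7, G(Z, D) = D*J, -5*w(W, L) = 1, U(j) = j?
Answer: -351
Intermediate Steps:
w(W, L) = -1/5 (w(W, L) = -1/5*1 = -1/5)
G(Z, D) = -D (G(Z, D) = D*(-1) = -D)
l(O, X) = -O
Q = 12/5 (Q = (-1*(-1/5)*6)*2 = ((1/5)*6)*2 = (6/5)*2 = 12/5 ≈ 2.4000)
B(s, m) = 9
B(Q/U(-1), -57)*(-39) = 9*(-39) = -351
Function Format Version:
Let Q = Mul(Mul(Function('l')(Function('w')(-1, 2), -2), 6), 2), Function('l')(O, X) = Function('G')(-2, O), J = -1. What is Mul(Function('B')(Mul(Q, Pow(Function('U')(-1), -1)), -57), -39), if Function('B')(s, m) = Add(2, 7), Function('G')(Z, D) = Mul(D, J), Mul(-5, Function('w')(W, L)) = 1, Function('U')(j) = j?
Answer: -351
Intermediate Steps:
Function('w')(W, L) = Rational(-1, 5) (Function('w')(W, L) = Mul(Rational(-1, 5), 1) = Rational(-1, 5))
Function('G')(Z, D) = Mul(-1, D) (Function('G')(Z, D) = Mul(D, -1) = Mul(-1, D))
Function('l')(O, X) = Mul(-1, O)
Q = Rational(12, 5) (Q = Mul(Mul(Mul(-1, Rational(-1, 5)), 6), 2) = Mul(Mul(Rational(1, 5), 6), 2) = Mul(Rational(6, 5), 2) = Rational(12, 5) ≈ 2.4000)
Function('B')(s, m) = 9
Mul(Function('B')(Mul(Q, Pow(Function('U')(-1), -1)), -57), -39) = Mul(9, -39) = -351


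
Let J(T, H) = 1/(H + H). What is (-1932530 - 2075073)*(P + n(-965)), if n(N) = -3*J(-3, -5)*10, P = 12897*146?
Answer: -7546176182895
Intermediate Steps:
P = 1882962
J(T, H) = 1/(2*H)
n(N) = 3 (n(N) = -3/(2*(-5))*10 = -3*(-1)/(2*5)*10 = -3*(-⅒)*10 = (3/10)*10 = 3)
(-1932530 - 2075073)*(P + n(-965)) = (-1932530 - 2075073)*(1882962 + 3) = -4007603*1882965 = -7546176182895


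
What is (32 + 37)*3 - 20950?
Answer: -20743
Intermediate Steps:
(32 + 37)*3 - 20950 = 69*3 - 20950 = 207 - 20950 = -20743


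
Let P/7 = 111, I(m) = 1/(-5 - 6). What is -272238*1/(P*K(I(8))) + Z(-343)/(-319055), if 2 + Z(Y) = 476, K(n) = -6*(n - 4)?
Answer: -6370315243/446230323 ≈ -14.276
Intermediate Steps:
I(m) = -1/11 (I(m) = 1/(-11) = -1/11)
P = 777 (P = 7*111 = 777)
K(n) = 24 - 6*n (K(n) = -6*(-4 + n) = 24 - 6*n)
Z(Y) = 474 (Z(Y) = -2 + 476 = 474)
-272238*1/(P*K(I(8))) + Z(-343)/(-319055) = -272238*1/(777*(24 - 6*(-1/11))) + 474/(-319055) = -272238*1/(777*(24 + 6/11)) + 474*(-1/319055) = -272238/((270/11)*777) - 474/319055 = -272238/209790/11 - 474/319055 = -272238*11/209790 - 474/319055 = -499103/34965 - 474/319055 = -6370315243/446230323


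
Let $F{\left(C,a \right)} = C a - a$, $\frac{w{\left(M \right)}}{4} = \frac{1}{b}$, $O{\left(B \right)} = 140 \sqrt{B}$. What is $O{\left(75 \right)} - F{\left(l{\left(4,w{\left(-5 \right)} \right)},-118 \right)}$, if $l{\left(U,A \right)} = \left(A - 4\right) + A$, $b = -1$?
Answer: $-1534 + 700 \sqrt{3} \approx -321.56$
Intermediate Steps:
$w{\left(M \right)} = -4$ ($w{\left(M \right)} = \frac{4}{-1} = 4 \left(-1\right) = -4$)
$l{\left(U,A \right)} = -4 + 2 A$ ($l{\left(U,A \right)} = \left(-4 + A\right) + A = -4 + 2 A$)
$F{\left(C,a \right)} = - a + C a$
$O{\left(75 \right)} - F{\left(l{\left(4,w{\left(-5 \right)} \right)},-118 \right)} = 140 \sqrt{75} - - 118 \left(-1 + \left(-4 + 2 \left(-4\right)\right)\right) = 140 \cdot 5 \sqrt{3} - - 118 \left(-1 - 12\right) = 700 \sqrt{3} - - 118 \left(-1 - 12\right) = 700 \sqrt{3} - \left(-118\right) \left(-13\right) = 700 \sqrt{3} - 1534 = -1534 + 700 \sqrt{3}$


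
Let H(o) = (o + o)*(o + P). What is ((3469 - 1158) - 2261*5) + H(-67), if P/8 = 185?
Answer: -198336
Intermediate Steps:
P = 1480 (P = 8*185 = 1480)
H(o) = 2*o*(1480 + o) (H(o) = (o + o)*(o + 1480) = (2*o)*(1480 + o) = 2*o*(1480 + o))
((3469 - 1158) - 2261*5) + H(-67) = ((3469 - 1158) - 2261*5) + 2*(-67)*(1480 - 67) = (2311 - 11305) + 2*(-67)*1413 = -8994 - 189342 = -198336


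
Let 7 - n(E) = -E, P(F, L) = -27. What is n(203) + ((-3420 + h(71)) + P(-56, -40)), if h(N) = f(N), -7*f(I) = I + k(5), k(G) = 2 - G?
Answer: -22727/7 ≈ -3246.7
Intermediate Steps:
f(I) = 3/7 - I/7 (f(I) = -(I + (2 - 1*5))/7 = -(I + (2 - 5))/7 = -(I - 3)/7 = -(-3 + I)/7 = 3/7 - I/7)
h(N) = 3/7 - N/7
n(E) = 7 + E (n(E) = 7 - (-1)*E = 7 + E)
n(203) + ((-3420 + h(71)) + P(-56, -40)) = (7 + 203) + ((-3420 + (3/7 - 1/7*71)) - 27) = 210 + ((-3420 + (3/7 - 71/7)) - 27) = 210 + ((-3420 - 68/7) - 27) = 210 + (-24008/7 - 27) = 210 - 24197/7 = -22727/7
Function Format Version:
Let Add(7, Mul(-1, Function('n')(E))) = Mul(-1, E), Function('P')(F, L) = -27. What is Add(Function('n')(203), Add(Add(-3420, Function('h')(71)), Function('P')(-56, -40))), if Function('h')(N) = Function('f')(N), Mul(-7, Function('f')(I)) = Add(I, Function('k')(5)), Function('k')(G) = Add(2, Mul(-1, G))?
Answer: Rational(-22727, 7) ≈ -3246.7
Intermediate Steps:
Function('f')(I) = Add(Rational(3, 7), Mul(Rational(-1, 7), I)) (Function('f')(I) = Mul(Rational(-1, 7), Add(I, Add(2, Mul(-1, 5)))) = Mul(Rational(-1, 7), Add(I, Add(2, -5))) = Mul(Rational(-1, 7), Add(I, -3)) = Mul(Rational(-1, 7), Add(-3, I)) = Add(Rational(3, 7), Mul(Rational(-1, 7), I)))
Function('h')(N) = Add(Rational(3, 7), Mul(Rational(-1, 7), N))
Function('n')(E) = Add(7, E) (Function('n')(E) = Add(7, Mul(-1, Mul(-1, E))) = Add(7, E))
Add(Function('n')(203), Add(Add(-3420, Function('h')(71)), Function('P')(-56, -40))) = Add(Add(7, 203), Add(Add(-3420, Add(Rational(3, 7), Mul(Rational(-1, 7), 71))), -27)) = Add(210, Add(Add(-3420, Add(Rational(3, 7), Rational(-71, 7))), -27)) = Add(210, Add(Add(-3420, Rational(-68, 7)), -27)) = Add(210, Add(Rational(-24008, 7), -27)) = Add(210, Rational(-24197, 7)) = Rational(-22727, 7)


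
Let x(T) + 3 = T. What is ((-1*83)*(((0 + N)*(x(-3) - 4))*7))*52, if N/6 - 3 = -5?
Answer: -3625440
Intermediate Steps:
N = -12 (N = 18 + 6*(-5) = 18 - 30 = -12)
x(T) = -3 + T
((-1*83)*(((0 + N)*(x(-3) - 4))*7))*52 = ((-1*83)*(((0 - 12)*((-3 - 3) - 4))*7))*52 = -83*(-12*(-6 - 4))*7*52 = -83*(-12*(-10))*7*52 = -9960*7*52 = -83*840*52 = -69720*52 = -3625440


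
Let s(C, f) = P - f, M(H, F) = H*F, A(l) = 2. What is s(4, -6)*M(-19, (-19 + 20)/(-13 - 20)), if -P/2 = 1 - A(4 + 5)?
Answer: 152/33 ≈ 4.6061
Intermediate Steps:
M(H, F) = F*H
P = 2 (P = -2*(1 - 1*2) = -2*(1 - 2) = -2*(-1) = 2)
s(C, f) = 2 - f
s(4, -6)*M(-19, (-19 + 20)/(-13 - 20)) = (2 - 1*(-6))*(((-19 + 20)/(-13 - 20))*(-19)) = (2 + 6)*((1/(-33))*(-19)) = 8*((1*(-1/33))*(-19)) = 8*(-1/33*(-19)) = 8*(19/33) = 152/33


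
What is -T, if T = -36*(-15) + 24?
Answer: -564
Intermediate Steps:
T = 564 (T = 540 + 24 = 564)
-T = -1*564 = -564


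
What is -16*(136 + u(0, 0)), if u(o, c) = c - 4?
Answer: -2112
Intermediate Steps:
u(o, c) = -4 + c
-16*(136 + u(0, 0)) = -16*(136 + (-4 + 0)) = -16*(136 - 4) = -16*132 = -2112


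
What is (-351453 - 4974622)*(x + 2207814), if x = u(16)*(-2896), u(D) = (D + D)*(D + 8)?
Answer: 86889587550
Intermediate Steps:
u(D) = 2*D*(8 + D) (u(D) = (2*D)*(8 + D) = 2*D*(8 + D))
x = -2224128 (x = (2*16*(8 + 16))*(-2896) = (2*16*24)*(-2896) = 768*(-2896) = -2224128)
(-351453 - 4974622)*(x + 2207814) = (-351453 - 4974622)*(-2224128 + 2207814) = -5326075*(-16314) = 86889587550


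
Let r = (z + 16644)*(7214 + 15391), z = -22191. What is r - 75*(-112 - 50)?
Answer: -125377785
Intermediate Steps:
r = -125389935 (r = (-22191 + 16644)*(7214 + 15391) = -5547*22605 = -125389935)
r - 75*(-112 - 50) = -125389935 - 75*(-112 - 50) = -125389935 - 75*(-162) = -125389935 - 1*(-12150) = -125389935 + 12150 = -125377785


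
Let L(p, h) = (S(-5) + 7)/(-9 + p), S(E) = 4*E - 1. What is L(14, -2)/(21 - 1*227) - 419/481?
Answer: -212418/247715 ≈ -0.85751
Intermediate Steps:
S(E) = -1 + 4*E
L(p, h) = -14/(-9 + p) (L(p, h) = ((-1 + 4*(-5)) + 7)/(-9 + p) = ((-1 - 20) + 7)/(-9 + p) = (-21 + 7)/(-9 + p) = -14/(-9 + p))
L(14, -2)/(21 - 1*227) - 419/481 = (-14/(-9 + 14))/(21 - 1*227) - 419/481 = (-14/5)/(21 - 227) - 419*1/481 = -14*1/5/(-206) - 419/481 = -14/5*(-1/206) - 419/481 = 7/515 - 419/481 = -212418/247715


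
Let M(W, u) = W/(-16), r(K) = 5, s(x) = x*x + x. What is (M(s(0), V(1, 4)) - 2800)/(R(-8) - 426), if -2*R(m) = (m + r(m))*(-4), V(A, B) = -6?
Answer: 175/27 ≈ 6.4815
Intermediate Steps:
s(x) = x + x² (s(x) = x² + x = x + x²)
M(W, u) = -W/16 (M(W, u) = W*(-1/16) = -W/16)
R(m) = 10 + 2*m (R(m) = -(m + 5)*(-4)/2 = -(5 + m)*(-4)/2 = -(-20 - 4*m)/2 = 10 + 2*m)
(M(s(0), V(1, 4)) - 2800)/(R(-8) - 426) = (-0*(1 + 0) - 2800)/((10 + 2*(-8)) - 426) = (-0 - 2800)/((10 - 16) - 426) = (-1/16*0 - 2800)/(-6 - 426) = (0 - 2800)/(-432) = -2800*(-1/432) = 175/27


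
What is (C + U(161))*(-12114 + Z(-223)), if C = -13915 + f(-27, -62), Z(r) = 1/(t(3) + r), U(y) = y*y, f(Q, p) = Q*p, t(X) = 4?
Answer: -12097529520/73 ≈ -1.6572e+8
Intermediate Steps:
U(y) = y²
Z(r) = 1/(4 + r)
C = -12241 (C = -13915 - 27*(-62) = -13915 + 1674 = -12241)
(C + U(161))*(-12114 + Z(-223)) = (-12241 + 161²)*(-12114 + 1/(4 - 223)) = (-12241 + 25921)*(-12114 + 1/(-219)) = 13680*(-12114 - 1/219) = 13680*(-2652967/219) = -12097529520/73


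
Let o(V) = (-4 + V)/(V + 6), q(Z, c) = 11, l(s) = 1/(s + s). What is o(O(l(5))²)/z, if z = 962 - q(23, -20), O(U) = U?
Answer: -133/190517 ≈ -0.00069810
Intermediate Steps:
l(s) = 1/(2*s)
o(V) = (-4 + V)/(6 + V)
z = 951 (z = 962 - 1*11 = 962 - 11 = 951)
o(O(l(5))²)/z = ((-4 + ((½)/5)²)/(6 + ((½)/5)²))/951 = ((-4 + ((½)*(⅕))²)/(6 + ((½)*(⅕))²))*(1/951) = ((-4 + (⅒)²)/(6 + (⅒)²))*(1/951) = ((-4 + 1/100)/(6 + 1/100))*(1/951) = (-399/100/(601/100))*(1/951) = ((100/601)*(-399/100))*(1/951) = -399/601*1/951 = -133/190517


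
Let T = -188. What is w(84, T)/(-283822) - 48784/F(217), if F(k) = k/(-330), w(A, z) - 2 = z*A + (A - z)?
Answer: 326369591089/4399241 ≈ 74188.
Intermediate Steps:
w(A, z) = 2 + A - z + A*z (w(A, z) = 2 + (z*A + (A - z)) = 2 + (A*z + (A - z)) = 2 + (A - z + A*z) = 2 + A - z + A*z)
F(k) = -k/330 (F(k) = k*(-1/330) = -k/330)
w(84, T)/(-283822) - 48784/F(217) = (2 + 84 - 1*(-188) + 84*(-188))/(-283822) - 48784/((-1/330*217)) = (2 + 84 + 188 - 15792)*(-1/283822) - 48784/(-217/330) = -15518*(-1/283822) - 48784*(-330/217) = 7759/141911 + 16098720/217 = 326369591089/4399241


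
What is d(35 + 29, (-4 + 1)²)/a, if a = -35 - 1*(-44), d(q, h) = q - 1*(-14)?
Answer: 26/3 ≈ 8.6667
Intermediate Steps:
d(q, h) = 14 + q (d(q, h) = q + 14 = 14 + q)
a = 9 (a = -35 + 44 = 9)
d(35 + 29, (-4 + 1)²)/a = (14 + (35 + 29))/9 = (14 + 64)*(⅑) = 78*(⅑) = 26/3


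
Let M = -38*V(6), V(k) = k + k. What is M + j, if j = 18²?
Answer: -132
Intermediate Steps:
V(k) = 2*k
j = 324
M = -456 (M = -76*6 = -38*12 = -456)
M + j = -456 + 324 = -132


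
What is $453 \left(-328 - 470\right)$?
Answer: $-361494$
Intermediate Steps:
$453 \left(-328 - 470\right) = 453 \left(-798\right) = -361494$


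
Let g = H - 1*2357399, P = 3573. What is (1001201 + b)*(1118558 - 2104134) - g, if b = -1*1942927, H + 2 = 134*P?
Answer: 928144422795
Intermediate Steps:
H = 478780 (H = -2 + 134*3573 = -2 + 478782 = 478780)
b = -1942927
g = -1878619 (g = 478780 - 1*2357399 = 478780 - 2357399 = -1878619)
(1001201 + b)*(1118558 - 2104134) - g = (1001201 - 1942927)*(1118558 - 2104134) - 1*(-1878619) = -941726*(-985576) + 1878619 = 928142544176 + 1878619 = 928144422795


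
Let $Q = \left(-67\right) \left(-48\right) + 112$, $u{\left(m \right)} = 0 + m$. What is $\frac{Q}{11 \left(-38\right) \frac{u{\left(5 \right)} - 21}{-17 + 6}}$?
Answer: $- \frac{104}{19} \approx -5.4737$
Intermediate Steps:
$u{\left(m \right)} = m$
$Q = 3328$ ($Q = 3216 + 112 = 3328$)
$\frac{Q}{11 \left(-38\right) \frac{u{\left(5 \right)} - 21}{-17 + 6}} = \frac{3328}{11 \left(-38\right) \frac{5 - 21}{-17 + 6}} = \frac{3328}{\left(-418\right) \left(- \frac{16}{-11}\right)} = \frac{3328}{\left(-418\right) \left(\left(-16\right) \left(- \frac{1}{11}\right)\right)} = \frac{3328}{\left(-418\right) \frac{16}{11}} = \frac{3328}{-608} = 3328 \left(- \frac{1}{608}\right) = - \frac{104}{19}$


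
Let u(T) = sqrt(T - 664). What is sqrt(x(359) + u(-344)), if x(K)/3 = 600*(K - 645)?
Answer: 2*sqrt(-128700 + 3*I*sqrt(7)) ≈ 0.022125 + 717.5*I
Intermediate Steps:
x(K) = -1161000 + 1800*K (x(K) = 3*(600*(K - 645)) = 3*(600*(-645 + K)) = 3*(-387000 + 600*K) = -1161000 + 1800*K)
u(T) = sqrt(-664 + T)
sqrt(x(359) + u(-344)) = sqrt((-1161000 + 1800*359) + sqrt(-664 - 344)) = sqrt((-1161000 + 646200) + sqrt(-1008)) = sqrt(-514800 + 12*I*sqrt(7))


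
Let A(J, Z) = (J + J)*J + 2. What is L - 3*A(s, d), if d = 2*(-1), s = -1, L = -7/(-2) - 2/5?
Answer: -89/10 ≈ -8.9000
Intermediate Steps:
L = 31/10 (L = -7*(-1/2) - 2*1/5 = 7/2 - 2/5 = 31/10 ≈ 3.1000)
d = -2
A(J, Z) = 2 + 2*J**2 (A(J, Z) = (2*J)*J + 2 = 2*J**2 + 2 = 2 + 2*J**2)
L - 3*A(s, d) = 31/10 - 3*(2 + 2*(-1)**2) = 31/10 - 3*(2 + 2*1) = 31/10 - 3*(2 + 2) = 31/10 - 3*4 = 31/10 - 12 = -89/10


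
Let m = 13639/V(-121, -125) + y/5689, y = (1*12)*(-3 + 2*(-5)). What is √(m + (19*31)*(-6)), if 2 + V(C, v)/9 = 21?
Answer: 23*I*√686628513029/324273 ≈ 58.773*I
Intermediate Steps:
V(C, v) = 171 (V(C, v) = -18 + 9*21 = -18 + 189 = 171)
y = -156 (y = 12*(-3 - 10) = 12*(-13) = -156)
m = 77565595/972819 (m = 13639/171 - 156/5689 = 77565595/972819 ≈ 79.733)
√(m + (19*31)*(-6)) = √(77565595/972819 + (19*31)*(-6)) = √(77565595/972819 + 589*(-6)) = √(77565595/972819 - 3534) = √(-3360376751/972819) = 23*I*√686628513029/324273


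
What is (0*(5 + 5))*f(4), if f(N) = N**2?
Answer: 0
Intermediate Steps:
(0*(5 + 5))*f(4) = (0*(5 + 5))*4**2 = (0*10)*16 = 0*16 = 0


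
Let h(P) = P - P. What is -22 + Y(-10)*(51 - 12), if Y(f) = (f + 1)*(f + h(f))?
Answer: 3488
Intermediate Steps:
h(P) = 0
Y(f) = f*(1 + f) (Y(f) = (f + 1)*(f + 0) = (1 + f)*f = f*(1 + f))
-22 + Y(-10)*(51 - 12) = -22 + (-10*(1 - 10))*(51 - 12) = -22 - 10*(-9)*39 = -22 + 90*39 = -22 + 3510 = 3488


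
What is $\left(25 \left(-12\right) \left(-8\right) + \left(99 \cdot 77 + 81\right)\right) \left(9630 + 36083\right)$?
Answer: $461884152$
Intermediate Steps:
$\left(25 \left(-12\right) \left(-8\right) + \left(99 \cdot 77 + 81\right)\right) \left(9630 + 36083\right) = \left(\left(-300\right) \left(-8\right) + \left(7623 + 81\right)\right) 45713 = \left(2400 + 7704\right) 45713 = 10104 \cdot 45713 = 461884152$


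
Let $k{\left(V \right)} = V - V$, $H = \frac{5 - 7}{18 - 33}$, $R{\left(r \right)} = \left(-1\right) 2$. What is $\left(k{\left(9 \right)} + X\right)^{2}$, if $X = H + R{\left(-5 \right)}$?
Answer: $\frac{784}{225} \approx 3.4844$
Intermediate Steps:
$R{\left(r \right)} = -2$
$H = \frac{2}{15}$ ($H = - \frac{2}{-15} = \left(-2\right) \left(- \frac{1}{15}\right) = \frac{2}{15} \approx 0.13333$)
$k{\left(V \right)} = 0$
$X = - \frac{28}{15}$ ($X = \frac{2}{15} - 2 = - \frac{28}{15} \approx -1.8667$)
$\left(k{\left(9 \right)} + X\right)^{2} = \left(0 - \frac{28}{15}\right)^{2} = \left(- \frac{28}{15}\right)^{2} = \frac{784}{225}$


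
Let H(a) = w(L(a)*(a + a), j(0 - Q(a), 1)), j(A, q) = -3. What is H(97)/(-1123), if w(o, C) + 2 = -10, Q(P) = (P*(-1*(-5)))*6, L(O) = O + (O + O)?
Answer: 12/1123 ≈ 0.010686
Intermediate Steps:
L(O) = 3*O (L(O) = O + 2*O = 3*O)
Q(P) = 30*P (Q(P) = (P*5)*6 = (5*P)*6 = 30*P)
w(o, C) = -12 (w(o, C) = -2 - 10 = -12)
H(a) = -12
H(97)/(-1123) = -12/(-1123) = -12*(-1/1123) = 12/1123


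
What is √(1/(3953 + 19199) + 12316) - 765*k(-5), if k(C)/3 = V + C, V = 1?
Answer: 9180 + √412597627751/5788 ≈ 9291.0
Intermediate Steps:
k(C) = 3 + 3*C (k(C) = 3*(1 + C) = 3 + 3*C)
√(1/(3953 + 19199) + 12316) - 765*k(-5) = √(1/(3953 + 19199) + 12316) - 765*(3 + 3*(-5)) = √(1/23152 + 12316) - 765*(3 - 15) = √(1/23152 + 12316) - 765*(-12) = √(285140033/23152) + 9180 = √412597627751/5788 + 9180 = 9180 + √412597627751/5788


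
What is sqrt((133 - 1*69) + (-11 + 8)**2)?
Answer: sqrt(73) ≈ 8.5440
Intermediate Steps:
sqrt((133 - 1*69) + (-11 + 8)**2) = sqrt((133 - 69) + (-3)**2) = sqrt(64 + 9) = sqrt(73)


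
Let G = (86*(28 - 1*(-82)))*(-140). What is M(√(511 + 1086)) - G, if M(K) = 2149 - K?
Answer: 1326549 - √1597 ≈ 1.3265e+6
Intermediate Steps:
G = -1324400 (G = (86*(28 + 82))*(-140) = (86*110)*(-140) = 9460*(-140) = -1324400)
M(√(511 + 1086)) - G = (2149 - √(511 + 1086)) - 1*(-1324400) = (2149 - √1597) + 1324400 = 1326549 - √1597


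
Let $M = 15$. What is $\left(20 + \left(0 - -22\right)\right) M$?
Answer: $630$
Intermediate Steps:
$\left(20 + \left(0 - -22\right)\right) M = \left(20 + \left(0 - -22\right)\right) 15 = \left(20 + \left(0 + 22\right)\right) 15 = \left(20 + 22\right) 15 = 42 \cdot 15 = 630$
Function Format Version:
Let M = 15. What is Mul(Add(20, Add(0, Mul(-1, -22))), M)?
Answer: 630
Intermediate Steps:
Mul(Add(20, Add(0, Mul(-1, -22))), M) = Mul(Add(20, Add(0, Mul(-1, -22))), 15) = Mul(Add(20, Add(0, 22)), 15) = Mul(Add(20, 22), 15) = Mul(42, 15) = 630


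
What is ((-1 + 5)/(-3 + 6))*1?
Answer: 4/3 ≈ 1.3333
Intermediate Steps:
((-1 + 5)/(-3 + 6))*1 = (4/3)*1 = 4/3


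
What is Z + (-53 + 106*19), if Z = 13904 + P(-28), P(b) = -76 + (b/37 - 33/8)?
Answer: 4672099/296 ≈ 15784.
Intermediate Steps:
P(b) = -641/8 + b/37 (P(b) = -76 + (b*(1/37) - 33*⅛) = -76 + (b/37 - 33/8) = -76 + (-33/8 + b/37) = -641/8 + b/37)
Z = 4091643/296 (Z = 13904 + (-641/8 + (1/37)*(-28)) = 13904 + (-641/8 - 28/37) = 13904 - 23941/296 = 4091643/296 ≈ 13823.)
Z + (-53 + 106*19) = 4091643/296 + (-53 + 106*19) = 4091643/296 + (-53 + 2014) = 4091643/296 + 1961 = 4672099/296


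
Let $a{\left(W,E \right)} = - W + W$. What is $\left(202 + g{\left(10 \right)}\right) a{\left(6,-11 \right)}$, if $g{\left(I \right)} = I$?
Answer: $0$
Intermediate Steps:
$a{\left(W,E \right)} = 0$
$\left(202 + g{\left(10 \right)}\right) a{\left(6,-11 \right)} = \left(202 + 10\right) 0 = 212 \cdot 0 = 0$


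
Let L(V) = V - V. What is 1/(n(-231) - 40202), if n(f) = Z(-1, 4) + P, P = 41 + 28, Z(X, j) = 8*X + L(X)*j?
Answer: -1/40141 ≈ -2.4912e-5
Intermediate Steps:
L(V) = 0
Z(X, j) = 8*X (Z(X, j) = 8*X + 0*j = 8*X + 0 = 8*X)
P = 69
n(f) = 61 (n(f) = 8*(-1) + 69 = -8 + 69 = 61)
1/(n(-231) - 40202) = 1/(61 - 40202) = 1/(-40141) = -1/40141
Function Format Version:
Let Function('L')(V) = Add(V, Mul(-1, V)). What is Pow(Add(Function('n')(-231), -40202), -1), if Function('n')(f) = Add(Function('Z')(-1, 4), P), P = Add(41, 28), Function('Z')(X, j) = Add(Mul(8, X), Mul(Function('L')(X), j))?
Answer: Rational(-1, 40141) ≈ -2.4912e-5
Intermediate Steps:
Function('L')(V) = 0
Function('Z')(X, j) = Mul(8, X) (Function('Z')(X, j) = Add(Mul(8, X), Mul(0, j)) = Add(Mul(8, X), 0) = Mul(8, X))
P = 69
Function('n')(f) = 61 (Function('n')(f) = Add(Mul(8, -1), 69) = Add(-8, 69) = 61)
Pow(Add(Function('n')(-231), -40202), -1) = Pow(Add(61, -40202), -1) = Pow(-40141, -1) = Rational(-1, 40141)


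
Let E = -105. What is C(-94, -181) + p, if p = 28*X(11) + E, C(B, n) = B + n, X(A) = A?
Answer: -72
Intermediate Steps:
p = 203 (p = 28*11 - 105 = 308 - 105 = 203)
C(-94, -181) + p = (-94 - 181) + 203 = -275 + 203 = -72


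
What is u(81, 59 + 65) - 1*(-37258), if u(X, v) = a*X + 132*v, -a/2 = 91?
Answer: 38884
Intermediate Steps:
a = -182 (a = -2*91 = -182)
u(X, v) = -182*X + 132*v
u(81, 59 + 65) - 1*(-37258) = (-182*81 + 132*(59 + 65)) - 1*(-37258) = (-14742 + 132*124) + 37258 = (-14742 + 16368) + 37258 = 1626 + 37258 = 38884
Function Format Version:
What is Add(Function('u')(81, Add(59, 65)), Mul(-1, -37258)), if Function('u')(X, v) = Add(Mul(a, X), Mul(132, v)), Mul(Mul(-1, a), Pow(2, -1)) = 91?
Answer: 38884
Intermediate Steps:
a = -182 (a = Mul(-2, 91) = -182)
Function('u')(X, v) = Add(Mul(-182, X), Mul(132, v))
Add(Function('u')(81, Add(59, 65)), Mul(-1, -37258)) = Add(Add(Mul(-182, 81), Mul(132, Add(59, 65))), Mul(-1, -37258)) = Add(Add(-14742, Mul(132, 124)), 37258) = Add(Add(-14742, 16368), 37258) = Add(1626, 37258) = 38884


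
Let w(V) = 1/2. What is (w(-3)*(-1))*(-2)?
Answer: 1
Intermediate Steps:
w(V) = ½
(w(-3)*(-1))*(-2) = ((½)*(-1))*(-2) = -½*(-2) = 1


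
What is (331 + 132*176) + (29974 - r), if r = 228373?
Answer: -174836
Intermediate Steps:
(331 + 132*176) + (29974 - r) = (331 + 132*176) + (29974 - 1*228373) = (331 + 23232) + (29974 - 228373) = 23563 - 198399 = -174836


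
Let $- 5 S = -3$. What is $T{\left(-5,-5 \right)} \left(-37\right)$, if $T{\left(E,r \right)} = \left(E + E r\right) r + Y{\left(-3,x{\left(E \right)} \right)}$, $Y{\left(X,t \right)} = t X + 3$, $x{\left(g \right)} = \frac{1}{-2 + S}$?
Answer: $\frac{24568}{7} \approx 3509.7$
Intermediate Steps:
$S = \frac{3}{5}$ ($S = \left(- \frac{1}{5}\right) \left(-3\right) = \frac{3}{5} \approx 0.6$)
$x{\left(g \right)} = - \frac{5}{7}$ ($x{\left(g \right)} = \frac{1}{-2 + \frac{3}{5}} = \frac{1}{- \frac{7}{5}} = - \frac{5}{7}$)
$Y{\left(X,t \right)} = 3 + X t$ ($Y{\left(X,t \right)} = X t + 3 = 3 + X t$)
$T{\left(E,r \right)} = \frac{36}{7} + r \left(E + E r\right)$ ($T{\left(E,r \right)} = \left(E + E r\right) r + \left(3 - - \frac{15}{7}\right) = r \left(E + E r\right) + \left(3 + \frac{15}{7}\right) = r \left(E + E r\right) + \frac{36}{7} = \frac{36}{7} + r \left(E + E r\right)$)
$T{\left(-5,-5 \right)} \left(-37\right) = \left(\frac{36}{7} - -25 - 5 \left(-5\right)^{2}\right) \left(-37\right) = \left(\frac{36}{7} + 25 - 125\right) \left(-37\right) = \left(- \frac{664}{7}\right) \left(-37\right) = \frac{24568}{7}$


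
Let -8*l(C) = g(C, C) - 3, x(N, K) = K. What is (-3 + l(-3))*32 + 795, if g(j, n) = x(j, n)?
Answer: 723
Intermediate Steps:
g(j, n) = n
l(C) = 3/8 - C/8 (l(C) = -(C - 3)/8 = -(-3 + C)/8 = 3/8 - C/8)
(-3 + l(-3))*32 + 795 = (-3 + (3/8 - ⅛*(-3)))*32 + 795 = (-3 + (3/8 + 3/8))*32 + 795 = (-3 + ¾)*32 + 795 = -9/4*32 + 795 = -72 + 795 = 723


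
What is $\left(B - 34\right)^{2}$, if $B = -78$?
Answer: $12544$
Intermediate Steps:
$\left(B - 34\right)^{2} = \left(-78 - 34\right)^{2} = \left(-112\right)^{2} = 12544$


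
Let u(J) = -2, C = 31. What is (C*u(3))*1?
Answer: -62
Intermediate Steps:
(C*u(3))*1 = (31*(-2))*1 = -62*1 = -62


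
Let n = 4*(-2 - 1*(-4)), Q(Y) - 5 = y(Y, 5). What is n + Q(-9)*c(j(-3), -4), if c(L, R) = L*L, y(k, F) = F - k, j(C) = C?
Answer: 179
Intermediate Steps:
c(L, R) = L²
Q(Y) = 10 - Y (Q(Y) = 5 + (5 - Y) = 10 - Y)
n = 8 (n = 4*(-2 + 4) = 4*2 = 8)
n + Q(-9)*c(j(-3), -4) = 8 + (10 - 1*(-9))*(-3)² = 8 + (10 + 9)*9 = 8 + 19*9 = 8 + 171 = 179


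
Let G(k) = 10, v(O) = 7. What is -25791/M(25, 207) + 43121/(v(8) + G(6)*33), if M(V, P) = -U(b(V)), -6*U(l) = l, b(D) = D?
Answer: -51071377/8425 ≈ -6061.9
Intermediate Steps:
U(l) = -l/6
M(V, P) = V/6 (M(V, P) = -(-1)*V/6 = V/6)
-25791/M(25, 207) + 43121/(v(8) + G(6)*33) = -25791/((1/6)*25) + 43121/(7 + 10*33) = -25791/25/6 + 43121/(7 + 330) = -25791*6/25 + 43121/337 = -154746/25 + 43121*(1/337) = -154746/25 + 43121/337 = -51071377/8425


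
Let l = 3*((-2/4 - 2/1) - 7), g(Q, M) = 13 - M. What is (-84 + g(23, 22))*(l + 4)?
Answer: 4557/2 ≈ 2278.5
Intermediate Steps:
l = -57/2 (l = 3*((-2*1/4 - 2*1) - 7) = 3*((-1/2 - 2) - 7) = 3*(-5/2 - 7) = 3*(-19/2) = -57/2 ≈ -28.500)
(-84 + g(23, 22))*(l + 4) = (-84 + (13 - 1*22))*(-57/2 + 4) = (-84 + (13 - 22))*(-49/2) = (-84 - 9)*(-49/2) = -93*(-49/2) = 4557/2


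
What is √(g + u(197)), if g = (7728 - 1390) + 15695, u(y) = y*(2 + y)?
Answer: 54*√21 ≈ 247.46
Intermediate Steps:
g = 22033 (g = 6338 + 15695 = 22033)
√(g + u(197)) = √(22033 + 197*(2 + 197)) = √(22033 + 197*199) = √(22033 + 39203) = √61236 = 54*√21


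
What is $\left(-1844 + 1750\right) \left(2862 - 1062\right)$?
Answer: $-169200$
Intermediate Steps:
$\left(-1844 + 1750\right) \left(2862 - 1062\right) = \left(-94\right) 1800 = -169200$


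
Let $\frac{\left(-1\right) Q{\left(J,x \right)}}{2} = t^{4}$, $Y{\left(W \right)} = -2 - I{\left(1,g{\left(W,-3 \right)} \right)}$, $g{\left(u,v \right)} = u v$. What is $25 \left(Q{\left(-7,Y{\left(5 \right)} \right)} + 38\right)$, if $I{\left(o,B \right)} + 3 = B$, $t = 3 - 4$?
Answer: $900$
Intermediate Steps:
$t = -1$ ($t = 3 - 4 = -1$)
$I{\left(o,B \right)} = -3 + B$
$Y{\left(W \right)} = 1 + 3 W$ ($Y{\left(W \right)} = -2 - \left(-3 + W \left(-3\right)\right) = -2 - \left(-3 - 3 W\right) = -2 + \left(3 + 3 W\right) = 1 + 3 W$)
$Q{\left(J,x \right)} = -2$ ($Q{\left(J,x \right)} = - 2 \left(-1\right)^{4} = \left(-2\right) 1 = -2$)
$25 \left(Q{\left(-7,Y{\left(5 \right)} \right)} + 38\right) = 25 \left(-2 + 38\right) = 25 \cdot 36 = 900$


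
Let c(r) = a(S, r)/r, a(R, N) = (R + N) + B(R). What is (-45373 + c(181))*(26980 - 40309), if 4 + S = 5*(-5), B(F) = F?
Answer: 109462946310/181 ≈ 6.0477e+8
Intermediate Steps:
S = -29 (S = -4 + 5*(-5) = -4 - 25 = -29)
a(R, N) = N + 2*R (a(R, N) = (R + N) + R = (N + R) + R = N + 2*R)
c(r) = (-58 + r)/r (c(r) = (r + 2*(-29))/r = (r - 58)/r = (-58 + r)/r)
(-45373 + c(181))*(26980 - 40309) = (-45373 + (-58 + 181)/181)*(26980 - 40309) = (-45373 + (1/181)*123)*(-13329) = (-45373 + 123/181)*(-13329) = -8212390/181*(-13329) = 109462946310/181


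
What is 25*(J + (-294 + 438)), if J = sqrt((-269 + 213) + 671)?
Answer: 3600 + 25*sqrt(615) ≈ 4220.0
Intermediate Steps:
J = sqrt(615) (J = sqrt(-56 + 671) = sqrt(615) ≈ 24.799)
25*(J + (-294 + 438)) = 25*(sqrt(615) + (-294 + 438)) = 25*(sqrt(615) + 144) = 25*(144 + sqrt(615)) = 3600 + 25*sqrt(615)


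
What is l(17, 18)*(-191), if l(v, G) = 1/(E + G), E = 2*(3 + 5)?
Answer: -191/34 ≈ -5.6176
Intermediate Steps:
E = 16 (E = 2*8 = 16)
l(v, G) = 1/(16 + G)
l(17, 18)*(-191) = -191/(16 + 18) = -191/34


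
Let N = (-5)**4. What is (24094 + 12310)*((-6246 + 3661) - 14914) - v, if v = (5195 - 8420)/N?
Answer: -15925839771/25 ≈ -6.3703e+8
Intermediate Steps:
N = 625
v = -129/25 (v = (5195 - 8420)/625 = -3225*1/625 = -129/25 ≈ -5.1600)
(24094 + 12310)*((-6246 + 3661) - 14914) - v = (24094 + 12310)*((-6246 + 3661) - 14914) - 1*(-129/25) = 36404*(-2585 - 14914) + 129/25 = 36404*(-17499) + 129/25 = -637033596 + 129/25 = -15925839771/25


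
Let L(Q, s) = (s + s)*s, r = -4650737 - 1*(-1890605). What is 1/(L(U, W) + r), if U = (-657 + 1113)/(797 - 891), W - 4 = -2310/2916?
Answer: -118098/325963638455 ≈ -3.6230e-7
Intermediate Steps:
r = -2760132 (r = -4650737 + 1890605 = -2760132)
W = 1559/486 (W = 4 - 2310/2916 = 4 - 2310*1/2916 = 4 - 385/486 = 1559/486 ≈ 3.2078)
U = -228/47 (U = 456/(-94) = 456*(-1/94) = -228/47 ≈ -4.8511)
L(Q, s) = 2*s² (L(Q, s) = (2*s)*s = 2*s²)
1/(L(U, W) + r) = 1/(2*(1559/486)² - 2760132) = 1/(2*(2430481/236196) - 2760132) = 1/(2430481/118098 - 2760132) = 1/(-325963638455/118098) = -118098/325963638455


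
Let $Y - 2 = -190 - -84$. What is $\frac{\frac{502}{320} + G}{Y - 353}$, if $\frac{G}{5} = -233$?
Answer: $\frac{186149}{73120} \approx 2.5458$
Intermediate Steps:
$G = -1165$ ($G = 5 \left(-233\right) = -1165$)
$Y = -104$ ($Y = 2 - 106 = -104$)
$\frac{\frac{502}{320} + G}{Y - 353} = \frac{\frac{502}{320} - 1165}{-104 - 353} = \frac{502 \cdot \frac{1}{320} - 1165}{-457} = \left(\frac{251}{160} - 1165\right) \left(- \frac{1}{457}\right) = \left(- \frac{186149}{160}\right) \left(- \frac{1}{457}\right) = \frac{186149}{73120}$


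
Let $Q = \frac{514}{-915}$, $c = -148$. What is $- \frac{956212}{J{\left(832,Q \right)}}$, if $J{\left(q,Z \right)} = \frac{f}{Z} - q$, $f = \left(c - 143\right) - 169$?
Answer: $\frac{122873242}{1687} \approx 72835.0$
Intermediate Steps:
$f = -460$ ($f = \left(-148 - 143\right) - 169 = -291 - 169 = -460$)
$Q = - \frac{514}{915}$ ($Q = 514 \left(- \frac{1}{915}\right) = - \frac{514}{915} \approx -0.56175$)
$J{\left(q,Z \right)} = - q - \frac{460}{Z}$ ($J{\left(q,Z \right)} = - \frac{460}{Z} - q = - q - \frac{460}{Z}$)
$- \frac{956212}{J{\left(832,Q \right)}} = - \frac{956212}{\left(-1\right) 832 - \frac{460}{- \frac{514}{915}}} = - \frac{956212}{-832 - - \frac{210450}{257}} = - \frac{956212}{-832 + \frac{210450}{257}} = - \frac{956212}{- \frac{3374}{257}} = \left(-956212\right) \left(- \frac{257}{3374}\right) = \frac{122873242}{1687}$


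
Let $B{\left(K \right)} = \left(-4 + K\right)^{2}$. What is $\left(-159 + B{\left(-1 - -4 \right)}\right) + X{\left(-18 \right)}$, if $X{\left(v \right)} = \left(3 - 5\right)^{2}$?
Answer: $-154$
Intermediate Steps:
$X{\left(v \right)} = 4$ ($X{\left(v \right)} = \left(-2\right)^{2} = 4$)
$\left(-159 + B{\left(-1 - -4 \right)}\right) + X{\left(-18 \right)} = \left(-159 + \left(-4 - -3\right)^{2}\right) + 4 = \left(-159 + \left(-4 + \left(-1 + 4\right)\right)^{2}\right) + 4 = \left(-159 + \left(-4 + 3\right)^{2}\right) + 4 = \left(-159 + \left(-1\right)^{2}\right) + 4 = \left(-159 + 1\right) + 4 = -158 + 4 = -154$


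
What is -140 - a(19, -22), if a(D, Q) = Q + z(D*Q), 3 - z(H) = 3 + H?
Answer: -536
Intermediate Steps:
z(H) = -H (z(H) = 3 - (3 + H) = 3 + (-3 - H) = -H)
a(D, Q) = Q - D*Q
-140 - a(19, -22) = -140 - (-22)*(1 - 1*19) = -140 - (-22)*(1 - 19) = -140 - (-22)*(-18) = -140 - 1*396 = -140 - 396 = -536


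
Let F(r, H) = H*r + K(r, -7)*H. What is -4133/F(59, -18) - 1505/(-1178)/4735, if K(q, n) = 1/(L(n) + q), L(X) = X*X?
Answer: 27665723941/7109502118 ≈ 3.8914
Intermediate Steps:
L(X) = X²
K(q, n) = 1/(q + n²) (K(q, n) = 1/(n² + q) = 1/(q + n²))
F(r, H) = H*r + H/(49 + r) (F(r, H) = H*r + H/(r + (-7)²) = H*r + H/(r + 49) = H*r + H/(49 + r))
-4133/F(59, -18) - 1505/(-1178)/4735 = -4133*(-(49 + 59)/(18*(1 + 59*(49 + 59)))) - 1505/(-1178)/4735 = -4133*(-6/(1 + 59*108)) - 1505*(-1/1178)*(1/4735) = -4133*(-6/(1 + 6372)) + (1505/1178)*(1/4735) = -4133/((-18*1/108*6373)) + 301/1115566 = -4133/(-6373/6) + 301/1115566 = -4133*(-6/6373) + 301/1115566 = 24798/6373 + 301/1115566 = 27665723941/7109502118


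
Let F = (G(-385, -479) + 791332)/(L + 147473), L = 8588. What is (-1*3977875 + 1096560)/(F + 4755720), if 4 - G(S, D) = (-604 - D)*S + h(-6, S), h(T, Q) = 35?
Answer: -449660900215/742183162096 ≈ -0.60586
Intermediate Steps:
G(S, D) = -31 - S*(-604 - D) (G(S, D) = 4 - ((-604 - D)*S + 35) = 4 - (S*(-604 - D) + 35) = 4 - (35 + S*(-604 - D)) = 4 + (-35 - S*(-604 - D)) = -31 - S*(-604 - D))
F = 743176/156061 (F = ((-31 + 604*(-385) - 479*(-385)) + 791332)/(8588 + 147473) = ((-31 - 232540 + 184415) + 791332)/156061 = (-48156 + 791332)*(1/156061) = 743176*(1/156061) = 743176/156061 ≈ 4.7621)
(-1*3977875 + 1096560)/(F + 4755720) = (-1*3977875 + 1096560)/(743176/156061 + 4755720) = (-3977875 + 1096560)/(742183162096/156061) = -2881315*156061/742183162096 = -449660900215/742183162096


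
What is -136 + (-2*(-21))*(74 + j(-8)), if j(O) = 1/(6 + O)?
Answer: 2951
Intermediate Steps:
-136 + (-2*(-21))*(74 + j(-8)) = -136 + (-2*(-21))*(74 + 1/(6 - 8)) = -136 + 42*(74 + 1/(-2)) = -136 + 42*(74 - ½) = -136 + 42*(147/2) = -136 + 3087 = 2951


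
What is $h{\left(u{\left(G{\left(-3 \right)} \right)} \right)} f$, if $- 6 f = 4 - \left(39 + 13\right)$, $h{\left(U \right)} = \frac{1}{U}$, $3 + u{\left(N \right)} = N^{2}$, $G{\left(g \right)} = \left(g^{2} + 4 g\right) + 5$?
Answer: $8$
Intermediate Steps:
$G{\left(g \right)} = 5 + g^{2} + 4 g$
$u{\left(N \right)} = -3 + N^{2}$
$f = 8$ ($f = - \frac{4 - \left(39 + 13\right)}{6} = - \frac{4 - 52}{6} = \left(- \frac{1}{6}\right) \left(-48\right) = 8$)
$h{\left(u{\left(G{\left(-3 \right)} \right)} \right)} f = \frac{1}{-3 + \left(5 + \left(-3\right)^{2} + 4 \left(-3\right)\right)^{2}} \cdot 8 = \frac{1}{-3 + \left(5 + 9 - 12\right)^{2}} \cdot 8 = \frac{1}{-3 + 2^{2}} \cdot 8 = \frac{1}{-3 + 4} \cdot 8 = 1^{-1} \cdot 8 = 1 \cdot 8 = 8$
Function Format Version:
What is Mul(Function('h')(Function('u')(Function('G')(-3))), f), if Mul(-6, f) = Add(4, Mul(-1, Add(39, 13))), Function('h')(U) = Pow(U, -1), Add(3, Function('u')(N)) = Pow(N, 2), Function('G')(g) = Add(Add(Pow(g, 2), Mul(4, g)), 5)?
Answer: 8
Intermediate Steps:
Function('G')(g) = Add(5, Pow(g, 2), Mul(4, g))
Function('u')(N) = Add(-3, Pow(N, 2))
f = 8 (f = Mul(Rational(-1, 6), Add(4, Mul(-1, Add(39, 13)))) = Mul(Rational(-1, 6), Add(4, Mul(-1, 52))) = Mul(Rational(-1, 6), Add(4, -52)) = Mul(Rational(-1, 6), -48) = 8)
Mul(Function('h')(Function('u')(Function('G')(-3))), f) = Mul(Pow(Add(-3, Pow(Add(5, Pow(-3, 2), Mul(4, -3)), 2)), -1), 8) = Mul(Pow(Add(-3, Pow(Add(5, 9, -12), 2)), -1), 8) = Mul(Pow(Add(-3, Pow(2, 2)), -1), 8) = Mul(Pow(Add(-3, 4), -1), 8) = Mul(Pow(1, -1), 8) = Mul(1, 8) = 8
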